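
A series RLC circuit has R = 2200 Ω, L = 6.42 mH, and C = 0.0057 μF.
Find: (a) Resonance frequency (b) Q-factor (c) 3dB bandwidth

Step 1 — Resonance condition Im(Z)=0 gives ω₀ = 1/√(LC).
Step 2 — ω₀ = 1/√(0.00642·5.7e-09) = 1.653e+05 rad/s.
Step 3 — f₀ = ω₀/(2π) = 2.631e+04 Hz.
Step 4 — Series Q: Q = ω₀L/R = 1.653e+05·0.00642/2200 = 0.4824.
Step 5 — 3dB bandwidth: Δω = ω₀/Q = 3.427e+05 rad/s; BW = Δω/(2π) = 5.454e+04 Hz.

(a) f₀ = 2.631e+04 Hz  (b) Q = 0.4824  (c) BW = 5.454e+04 Hz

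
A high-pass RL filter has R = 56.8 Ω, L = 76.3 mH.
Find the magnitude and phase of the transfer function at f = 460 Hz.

Step 1 — Angular frequency: ω = 2π·460 = 2890 rad/s.
Step 2 — Transfer function: H(jω) = jωL/(R + jωL).
Step 3 — Numerator jωL = j·220.5; denominator R + jωL = 56.8 + j220.5.
Step 4 — H = 0.9378 + j0.2415.
Step 5 — Magnitude: |H| = 0.9684 (-0.3 dB); phase: φ = 14.4°.

|H| = 0.9684 (-0.3 dB), φ = 14.4°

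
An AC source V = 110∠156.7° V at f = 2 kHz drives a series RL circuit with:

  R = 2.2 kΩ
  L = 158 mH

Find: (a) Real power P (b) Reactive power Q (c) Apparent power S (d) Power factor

Step 1 — Angular frequency: ω = 2π·f = 2π·2000 = 1.257e+04 rad/s.
Step 2 — Component impedances:
  R: Z = R = 2200 Ω
  L: Z = jωL = j·1.257e+04·0.158 = 0 + j1985 Ω
Step 3 — Series combination: Z_total = R + L = 2200 + j1985 Ω = 2963∠42.1° Ω.
Step 4 — Source phasor: V = 110∠156.7° V = -101 + j43.51 V.
Step 5 — Current: I = V / Z = -0.01547 + j0.03374 A = 0.03712∠114.6° A.
Step 6 — Complex power: S = V·I* = 3.031 + j2.736 VA.
Step 7 — Real power: P = Re(S) = 3.031 W.
Step 8 — Reactive power: Q = Im(S) = 2.736 VAR.
Step 9 — Apparent power: |S| = 4.083 VA.
Step 10 — Power factor: PF = P/|S| = 0.7424 (lagging).

(a) P = 3.031 W  (b) Q = 2.736 VAR  (c) S = 4.083 VA  (d) PF = 0.7424 (lagging)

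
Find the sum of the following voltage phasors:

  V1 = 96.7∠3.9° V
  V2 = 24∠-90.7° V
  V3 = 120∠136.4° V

Step 1 — Convert each phasor to rectangular form:
  V1 = 96.7·(cos(3.9°) + j·sin(3.9°)) = 96.48 + j6.577 V
  V2 = 24·(cos(-90.7°) + j·sin(-90.7°)) = -0.2932 - j24 V
  V3 = 120·(cos(136.4°) + j·sin(136.4°)) = -86.9 + j82.75 V
Step 2 — Sum components: V_total = 9.282 + j65.33 V.
Step 3 — Convert to polar: |V_total| = 65.99 V, ∠V_total = 81.9°.

V_total = 65.99∠81.9° V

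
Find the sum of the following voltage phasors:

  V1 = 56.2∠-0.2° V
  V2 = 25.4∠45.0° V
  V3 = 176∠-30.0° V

Step 1 — Convert each phasor to rectangular form:
  V1 = 56.2·(cos(-0.2°) + j·sin(-0.2°)) = 56.2 - j0.1962 V
  V2 = 25.4·(cos(45.0°) + j·sin(45.0°)) = 17.96 + j17.96 V
  V3 = 176·(cos(-30.0°) + j·sin(-30.0°)) = 152.4 - j88 V
Step 2 — Sum components: V_total = 226.6 - j70.24 V.
Step 3 — Convert to polar: |V_total| = 237.2 V, ∠V_total = -17.2°.

V_total = 237.2∠-17.2° V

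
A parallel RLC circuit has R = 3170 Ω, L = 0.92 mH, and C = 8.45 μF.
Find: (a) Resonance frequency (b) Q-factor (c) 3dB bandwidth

Step 1 — Resonance: ω₀ = 1/√(LC) = 1/√(0.00092·8.45e-06) = 1.134e+04 rad/s.
Step 2 — f₀ = ω₀/(2π) = 1805 Hz.
Step 3 — Parallel Q: Q = R/(ω₀L) = 3170/(1.134e+04·0.00092) = 303.8.
Step 4 — Bandwidth: Δω = ω₀/Q = 37.33 rad/s; BW = Δω/(2π) = 5.942 Hz.

(a) f₀ = 1805 Hz  (b) Q = 303.8  (c) BW = 5.942 Hz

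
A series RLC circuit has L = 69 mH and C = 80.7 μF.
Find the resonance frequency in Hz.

Step 1 — Resonance condition Im(Z)=0 gives ω₀ = 1/√(LC).
Step 2 — ω₀ = 1/√(0.069·8.07e-05) = 423.8 rad/s.
Step 3 — f₀ = ω₀/(2π) = 67.45 Hz.

f₀ = 67.45 Hz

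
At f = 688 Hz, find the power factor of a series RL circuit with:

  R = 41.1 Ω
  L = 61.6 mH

Step 1 — Angular frequency: ω = 2π·f = 2π·688 = 4323 rad/s.
Step 2 — Component impedances:
  R: Z = R = 41.1 Ω
  L: Z = jωL = j·4323·0.0616 = 0 + j266.3 Ω
Step 3 — Series combination: Z_total = R + L = 41.1 + j266.3 Ω = 269.4∠81.2° Ω.
Step 4 — Power factor: PF = cos(φ) = Re(Z)/|Z| = 41.1/269.44 = 0.1525.
Step 5 — Type: Im(Z) = 266.3 ⇒ lagging (phase φ = 81.2°).

PF = 0.1525 (lagging, φ = 81.2°)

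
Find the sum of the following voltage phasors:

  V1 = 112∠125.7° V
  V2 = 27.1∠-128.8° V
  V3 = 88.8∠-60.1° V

Step 1 — Convert each phasor to rectangular form:
  V1 = 112·(cos(125.7°) + j·sin(125.7°)) = -65.36 + j90.95 V
  V2 = 27.1·(cos(-128.8°) + j·sin(-128.8°)) = -16.98 - j21.12 V
  V3 = 88.8·(cos(-60.1°) + j·sin(-60.1°)) = 44.27 - j76.98 V
Step 2 — Sum components: V_total = -38.07 - j7.147 V.
Step 3 — Convert to polar: |V_total| = 38.74 V, ∠V_total = -169.4°.

V_total = 38.74∠-169.4° V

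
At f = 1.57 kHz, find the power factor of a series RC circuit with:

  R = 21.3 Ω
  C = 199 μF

Step 1 — Angular frequency: ω = 2π·f = 2π·1570 = 9865 rad/s.
Step 2 — Component impedances:
  R: Z = R = 21.3 Ω
  C: Z = 1/(jωC) = -j/(ω·C) = 0 - j0.5094 Ω
Step 3 — Series combination: Z_total = R + C = 21.3 - j0.5094 Ω = 21.31∠-1.4° Ω.
Step 4 — Power factor: PF = cos(φ) = Re(Z)/|Z| = 21.3/21.306 = 0.9997.
Step 5 — Type: Im(Z) = -0.5094 ⇒ leading (phase φ = -1.4°).

PF = 0.9997 (leading, φ = -1.4°)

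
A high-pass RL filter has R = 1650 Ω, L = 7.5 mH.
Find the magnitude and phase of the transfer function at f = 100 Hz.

Step 1 — Angular frequency: ω = 2π·100 = 628.3 rad/s.
Step 2 — Transfer function: H(jω) = jωL/(R + jωL).
Step 3 — Numerator jωL = j·4.712; denominator R + jωL = 1650 + j4.712.
Step 4 — H = 8.157e-06 + j0.002856.
Step 5 — Magnitude: |H| = 0.002856 (-50.9 dB); phase: φ = 89.8°.

|H| = 0.002856 (-50.9 dB), φ = 89.8°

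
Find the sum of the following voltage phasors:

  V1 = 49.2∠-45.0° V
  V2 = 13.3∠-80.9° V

Step 1 — Convert each phasor to rectangular form:
  V1 = 49.2·(cos(-45.0°) + j·sin(-45.0°)) = 34.79 - j34.79 V
  V2 = 13.3·(cos(-80.9°) + j·sin(-80.9°)) = 2.104 - j13.13 V
Step 2 — Sum components: V_total = 36.89 - j47.92 V.
Step 3 — Convert to polar: |V_total| = 60.48 V, ∠V_total = -52.4°.

V_total = 60.48∠-52.4° V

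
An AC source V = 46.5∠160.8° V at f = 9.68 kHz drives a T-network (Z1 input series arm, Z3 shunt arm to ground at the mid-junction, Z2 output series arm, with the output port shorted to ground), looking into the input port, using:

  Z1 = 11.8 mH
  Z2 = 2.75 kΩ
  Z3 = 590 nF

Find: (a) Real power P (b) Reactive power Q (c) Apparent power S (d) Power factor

Step 1 — Angular frequency: ω = 2π·f = 2π·9680 = 6.082e+04 rad/s.
Step 2 — Component impedances:
  Z1: Z = jωL = j·6.082e+04·0.0118 = 0 + j717.7 Ω
  Z2: Z = R = 2750 Ω
  Z3: Z = 1/(jωC) = -j/(ω·C) = 0 - j27.87 Ω
Step 3 — With the output port shorted to ground, the output series arm Z2 runs from the junction to ground; the shunt arm Z3 also runs from the junction to ground. They appear in parallel: Z3 || Z2 = 0.2824 - j27.86 Ω.
Step 4 — Series with input arm Z1: Z_in = Z1 + (Z3 || Z2) = 0.2824 + j689.8 Ω = 689.8∠90.0° Ω.
Step 5 — Source phasor: V = 46.5∠160.8° V = -43.91 + j15.29 V.
Step 6 — Current: I = V / Z = 0.02214 + j0.06367 A = 0.06741∠70.8° A.
Step 7 — Complex power: S = V·I* = 0.001283 + j3.134 VA.
Step 8 — Real power: P = Re(S) = 0.001283 W.
Step 9 — Reactive power: Q = Im(S) = 3.134 VAR.
Step 10 — Apparent power: |S| = 3.134 VA.
Step 11 — Power factor: PF = P/|S| = 0.0004093 (lagging).

(a) P = 0.001283 W  (b) Q = 3.134 VAR  (c) S = 3.134 VA  (d) PF = 0.0004093 (lagging)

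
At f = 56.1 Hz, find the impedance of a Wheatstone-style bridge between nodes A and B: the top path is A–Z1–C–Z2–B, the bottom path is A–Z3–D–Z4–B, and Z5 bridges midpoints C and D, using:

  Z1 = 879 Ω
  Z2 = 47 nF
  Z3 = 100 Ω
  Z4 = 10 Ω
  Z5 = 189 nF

Step 1 — Angular frequency: ω = 2π·f = 2π·56.1 = 352.5 rad/s.
Step 2 — Component impedances:
  Z1: Z = R = 879 Ω
  Z2: Z = 1/(jωC) = -j/(ω·C) = 0 - j6.036e+04 Ω
  Z3: Z = R = 100 Ω
  Z4: Z = R = 10 Ω
  Z5: Z = 1/(jωC) = -j/(ω·C) = 0 - j1.501e+04 Ω
Step 3 — Bridge requires nodal analysis (the Z5 bridge couples midpoints C and D, so the two paths cannot be reduced to a simple series/parallel combination). Setting node B to ground and injecting 1 A at node A, the 3-node admittance system at A, C, D solves to V_A = Z_AB = 109.9 - j0.861 Ω = 109.9∠-0.4° Ω.

Z = 109.9 - j0.861 Ω = 109.9∠-0.4° Ω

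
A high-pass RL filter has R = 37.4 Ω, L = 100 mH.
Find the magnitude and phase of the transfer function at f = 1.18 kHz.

Step 1 — Angular frequency: ω = 2π·1180 = 7414 rad/s.
Step 2 — Transfer function: H(jω) = jωL/(R + jωL).
Step 3 — Numerator jωL = j·741.4; denominator R + jωL = 37.4 + j741.4.
Step 4 — H = 0.9975 + j0.05032.
Step 5 — Magnitude: |H| = 0.9987 (-0.0 dB); phase: φ = 2.9°.

|H| = 0.9987 (-0.0 dB), φ = 2.9°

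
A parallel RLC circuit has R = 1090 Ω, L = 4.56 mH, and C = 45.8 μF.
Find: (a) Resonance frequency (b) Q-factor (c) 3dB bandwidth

Step 1 — Resonance: ω₀ = 1/√(LC) = 1/√(0.00456·4.58e-05) = 2188 rad/s.
Step 2 — f₀ = ω₀/(2π) = 348.3 Hz.
Step 3 — Parallel Q: Q = R/(ω₀L) = 1090/(2188·0.00456) = 109.2.
Step 4 — Bandwidth: Δω = ω₀/Q = 20.03 rad/s; BW = Δω/(2π) = 3.188 Hz.

(a) f₀ = 348.3 Hz  (b) Q = 109.2  (c) BW = 3.188 Hz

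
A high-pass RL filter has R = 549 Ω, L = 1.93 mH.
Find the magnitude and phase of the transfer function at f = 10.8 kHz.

Step 1 — Angular frequency: ω = 2π·1.08e+04 = 6.786e+04 rad/s.
Step 2 — Transfer function: H(jω) = jωL/(R + jωL).
Step 3 — Numerator jωL = j·131; denominator R + jωL = 549 + j131.
Step 4 — H = 0.05384 + j0.2257.
Step 5 — Magnitude: |H| = 0.232 (-12.7 dB); phase: φ = 76.6°.

|H| = 0.232 (-12.7 dB), φ = 76.6°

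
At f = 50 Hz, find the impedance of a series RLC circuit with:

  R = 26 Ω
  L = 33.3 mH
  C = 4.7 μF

Step 1 — Angular frequency: ω = 2π·f = 2π·50 = 314.2 rad/s.
Step 2 — Component impedances:
  R: Z = R = 26 Ω
  L: Z = jωL = j·314.2·0.0333 = 0 + j10.46 Ω
  C: Z = 1/(jωC) = -j/(ω·C) = 0 - j677.3 Ω
Step 3 — Series combination: Z_total = R + L + C = 26 - j666.8 Ω = 667.3∠-87.8° Ω.

Z = 26 - j666.8 Ω = 667.3∠-87.8° Ω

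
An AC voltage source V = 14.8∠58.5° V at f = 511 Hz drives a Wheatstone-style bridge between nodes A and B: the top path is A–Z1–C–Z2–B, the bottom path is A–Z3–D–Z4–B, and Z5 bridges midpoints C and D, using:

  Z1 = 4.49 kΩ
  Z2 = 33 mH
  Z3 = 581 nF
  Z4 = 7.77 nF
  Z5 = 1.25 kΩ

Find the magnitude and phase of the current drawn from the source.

Step 1 — Angular frequency: ω = 2π·f = 2π·511 = 3211 rad/s.
Step 2 — Component impedances:
  Z1: Z = R = 4490 Ω
  Z2: Z = jωL = j·3211·0.033 = 0 + j106 Ω
  Z3: Z = 1/(jωC) = -j/(ω·C) = 0 - j536.1 Ω
  Z4: Z = 1/(jωC) = -j/(ω·C) = 0 - j4.008e+04 Ω
  Z5: Z = R = 1250 Ω
Step 3 — Bridge requires nodal analysis (the Z5 bridge couples midpoints C and D, so the two paths cannot be reduced to a simple series/parallel combination). Setting node B to ground and injecting 1 A at node A, the 3-node admittance system at A, C, D solves to V_A = Z_AB = 1017 - j242 Ω = 1046∠-13.4° Ω.
Step 4 — Source phasor: V = 14.8∠58.5° V = 7.733 + j12.62 V.
Step 5 — Ohm's law: I = V / Z_total = (7.733 + j12.62) / (1017 - j242) = 0.004402 + j0.01345 A.
Step 6 — Convert to polar: |I| = 0.01416 A, ∠I = 71.9°.

I = 0.01416∠71.9° A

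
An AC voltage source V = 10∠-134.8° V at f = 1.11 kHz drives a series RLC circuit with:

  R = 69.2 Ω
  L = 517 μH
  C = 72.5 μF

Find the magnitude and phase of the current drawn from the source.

Step 1 — Angular frequency: ω = 2π·f = 2π·1110 = 6974 rad/s.
Step 2 — Component impedances:
  R: Z = R = 69.2 Ω
  L: Z = jωL = j·6974·0.000517 = 0 + j3.606 Ω
  C: Z = 1/(jωC) = -j/(ω·C) = 0 - j1.978 Ω
Step 3 — Series combination: Z_total = R + L + C = 69.2 + j1.628 Ω = 69.22∠1.3° Ω.
Step 4 — Source phasor: V = 10∠-134.8° V = -7.046 - j7.096 V.
Step 5 — Ohm's law: I = V / Z_total = (-7.046 - j7.096) / (69.2 + j1.628) = -0.1042 - j0.1001 A.
Step 6 — Convert to polar: |I| = 0.1445 A, ∠I = -136.1°.

I = 0.1445∠-136.1° A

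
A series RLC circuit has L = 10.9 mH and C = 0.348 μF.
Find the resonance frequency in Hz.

Step 1 — Resonance condition Im(Z)=0 gives ω₀ = 1/√(LC).
Step 2 — ω₀ = 1/√(0.0109·3.48e-07) = 1.624e+04 rad/s.
Step 3 — f₀ = ω₀/(2π) = 2584 Hz.

f₀ = 2584 Hz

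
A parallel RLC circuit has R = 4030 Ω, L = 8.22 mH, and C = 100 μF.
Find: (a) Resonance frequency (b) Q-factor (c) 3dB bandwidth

Step 1 — Resonance: ω₀ = 1/√(LC) = 1/√(0.00822·0.0001) = 1103 rad/s.
Step 2 — f₀ = ω₀/(2π) = 175.5 Hz.
Step 3 — Parallel Q: Q = R/(ω₀L) = 4030/(1103·0.00822) = 444.5.
Step 4 — Bandwidth: Δω = ω₀/Q = 2.481 rad/s; BW = Δω/(2π) = 0.3949 Hz.

(a) f₀ = 175.5 Hz  (b) Q = 444.5  (c) BW = 0.3949 Hz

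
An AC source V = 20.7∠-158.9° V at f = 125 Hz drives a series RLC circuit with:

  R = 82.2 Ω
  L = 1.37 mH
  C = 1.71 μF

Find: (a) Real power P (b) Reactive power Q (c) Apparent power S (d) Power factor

Step 1 — Angular frequency: ω = 2π·f = 2π·125 = 785.4 rad/s.
Step 2 — Component impedances:
  R: Z = R = 82.2 Ω
  L: Z = jωL = j·785.4·0.00137 = 0 + j1.076 Ω
  C: Z = 1/(jωC) = -j/(ω·C) = 0 - j744.6 Ω
Step 3 — Series combination: Z_total = R + L + C = 82.2 - j743.5 Ω = 748∠-83.7° Ω.
Step 4 — Source phasor: V = 20.7∠-158.9° V = -19.31 - j7.452 V.
Step 5 — Current: I = V / Z = 0.007065 - j0.02676 A = 0.02767∠-75.2° A.
Step 6 — Complex power: S = V·I* = 0.06295 - j0.5693 VA.
Step 7 — Real power: P = Re(S) = 0.06295 W.
Step 8 — Reactive power: Q = Im(S) = -0.5693 VAR.
Step 9 — Apparent power: |S| = 0.5728 VA.
Step 10 — Power factor: PF = P/|S| = 0.1099 (leading).

(a) P = 0.06295 W  (b) Q = -0.5693 VAR  (c) S = 0.5728 VA  (d) PF = 0.1099 (leading)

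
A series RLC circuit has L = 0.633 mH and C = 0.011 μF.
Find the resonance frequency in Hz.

Step 1 — Resonance condition Im(Z)=0 gives ω₀ = 1/√(LC).
Step 2 — ω₀ = 1/√(0.000633·1.1e-08) = 3.79e+05 rad/s.
Step 3 — f₀ = ω₀/(2π) = 6.031e+04 Hz.

f₀ = 6.031e+04 Hz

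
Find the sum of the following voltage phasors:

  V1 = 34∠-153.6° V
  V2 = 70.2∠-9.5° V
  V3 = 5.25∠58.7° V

Step 1 — Convert each phasor to rectangular form:
  V1 = 34·(cos(-153.6°) + j·sin(-153.6°)) = -30.45 - j15.12 V
  V2 = 70.2·(cos(-9.5°) + j·sin(-9.5°)) = 69.24 - j11.59 V
  V3 = 5.25·(cos(58.7°) + j·sin(58.7°)) = 2.727 + j4.486 V
Step 2 — Sum components: V_total = 41.51 - j22.22 V.
Step 3 — Convert to polar: |V_total| = 47.08 V, ∠V_total = -28.2°.

V_total = 47.08∠-28.2° V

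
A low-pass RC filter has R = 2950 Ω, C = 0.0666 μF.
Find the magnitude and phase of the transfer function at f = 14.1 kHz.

Step 1 — Angular frequency: ω = 2π·1.41e+04 = 8.859e+04 rad/s.
Step 2 — Transfer function: H(jω) = 1/(1 + jωRC).
Step 3 — Denominator: 1 + jωRC = 1 + j·8.859e+04·2950·6.66e-08 = 1 + j17.41.
Step 4 — H = 0.00329 - j0.05726.
Step 5 — Magnitude: |H| = 0.05736 (-24.8 dB); phase: φ = -86.7°.

|H| = 0.05736 (-24.8 dB), φ = -86.7°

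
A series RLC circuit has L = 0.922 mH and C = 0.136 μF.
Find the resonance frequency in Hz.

Step 1 — Resonance condition Im(Z)=0 gives ω₀ = 1/√(LC).
Step 2 — ω₀ = 1/√(0.000922·1.36e-07) = 8.93e+04 rad/s.
Step 3 — f₀ = ω₀/(2π) = 1.421e+04 Hz.

f₀ = 1.421e+04 Hz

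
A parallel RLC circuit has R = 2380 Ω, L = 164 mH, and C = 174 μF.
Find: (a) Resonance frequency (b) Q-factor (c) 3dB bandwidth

Step 1 — Resonance: ω₀ = 1/√(LC) = 1/√(0.164·0.000174) = 187.2 rad/s.
Step 2 — f₀ = ω₀/(2π) = 29.79 Hz.
Step 3 — Parallel Q: Q = R/(ω₀L) = 2380/(187.2·0.164) = 77.52.
Step 4 — Bandwidth: Δω = ω₀/Q = 2.415 rad/s; BW = Δω/(2π) = 0.3843 Hz.

(a) f₀ = 29.79 Hz  (b) Q = 77.52  (c) BW = 0.3843 Hz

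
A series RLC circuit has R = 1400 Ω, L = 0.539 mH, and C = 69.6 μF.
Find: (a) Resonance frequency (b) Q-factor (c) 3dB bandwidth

Step 1 — Resonance: ω₀ = 1/√(LC) = 1/√(0.000539·6.96e-05) = 5163 rad/s.
Step 2 — f₀ = ω₀/(2π) = 821.7 Hz.
Step 3 — Series Q: Q = ω₀L/R = 5163·0.000539/1400 = 0.001988.
Step 4 — Bandwidth: Δω = ω₀/Q = 2.597e+06 rad/s; BW = Δω/(2π) = 4.134e+05 Hz.

(a) f₀ = 821.7 Hz  (b) Q = 0.001988  (c) BW = 4.134e+05 Hz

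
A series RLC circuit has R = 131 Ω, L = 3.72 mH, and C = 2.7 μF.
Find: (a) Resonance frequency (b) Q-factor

Step 1 — Resonance condition Im(Z)=0 gives ω₀ = 1/√(LC).
Step 2 — ω₀ = 1/√(0.00372·2.7e-06) = 9978 rad/s.
Step 3 — f₀ = ω₀/(2π) = 1588 Hz.
Step 4 — Series Q: Q = ω₀L/R = 9978·0.00372/131 = 0.2833.

(a) f₀ = 1588 Hz  (b) Q = 0.2833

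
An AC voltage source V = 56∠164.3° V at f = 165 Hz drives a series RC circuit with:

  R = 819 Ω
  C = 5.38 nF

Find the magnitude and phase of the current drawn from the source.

Step 1 — Angular frequency: ω = 2π·f = 2π·165 = 1037 rad/s.
Step 2 — Component impedances:
  R: Z = R = 819 Ω
  C: Z = 1/(jωC) = -j/(ω·C) = 0 - j1.793e+05 Ω
Step 3 — Series combination: Z_total = R + C = 819 - j1.793e+05 Ω = 1.793e+05∠-89.7° Ω.
Step 4 — Source phasor: V = 56∠164.3° V = -53.91 + j15.15 V.
Step 5 — Ohm's law: I = V / Z_total = (-53.91 + j15.15) / (819 - j1.793e+05) = -8.589e-05 - j0.0003003 A.
Step 6 — Convert to polar: |I| = 0.0003123 A, ∠I = -106.0°.

I = 0.0003123∠-106.0° A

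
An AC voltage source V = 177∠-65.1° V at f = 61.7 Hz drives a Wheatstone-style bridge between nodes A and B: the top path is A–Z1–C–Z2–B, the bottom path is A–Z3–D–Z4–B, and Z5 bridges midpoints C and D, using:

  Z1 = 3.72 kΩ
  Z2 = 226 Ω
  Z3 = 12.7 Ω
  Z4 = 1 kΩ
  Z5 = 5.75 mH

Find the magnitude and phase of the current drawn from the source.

Step 1 — Angular frequency: ω = 2π·f = 2π·61.7 = 387.7 rad/s.
Step 2 — Component impedances:
  Z1: Z = R = 3720 Ω
  Z2: Z = R = 226 Ω
  Z3: Z = R = 12.7 Ω
  Z4: Z = R = 1000 Ω
  Z5: Z = jωL = j·387.7·0.00575 = 0 + j2.229 Ω
Step 3 — Bridge requires nodal analysis (the Z5 bridge couples midpoints C and D, so the two paths cannot be reduced to a simple series/parallel combination). Setting node B to ground and injecting 1 A at node A, the 3-node admittance system at A, C, D solves to V_A = Z_AB = 197 + j1.471 Ω = 197∠0.4° Ω.
Step 4 — Source phasor: V = 177∠-65.1° V = 74.52 - j160.5 V.
Step 5 — Ohm's law: I = V / Z_total = (74.52 - j160.5) / (197 + j1.471) = 0.3722 - j0.8177 A.
Step 6 — Convert to polar: |I| = 0.8985 A, ∠I = -65.5°.

I = 0.8985∠-65.5° A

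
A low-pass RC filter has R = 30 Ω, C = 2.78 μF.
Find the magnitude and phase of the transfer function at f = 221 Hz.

Step 1 — Angular frequency: ω = 2π·221 = 1389 rad/s.
Step 2 — Transfer function: H(jω) = 1/(1 + jωRC).
Step 3 — Denominator: 1 + jωRC = 1 + j·1389·30·2.78e-06 = 1 + j0.1158.
Step 4 — H = 0.9868 - j0.1143.
Step 5 — Magnitude: |H| = 0.9934 (-0.1 dB); phase: φ = -6.6°.

|H| = 0.9934 (-0.1 dB), φ = -6.6°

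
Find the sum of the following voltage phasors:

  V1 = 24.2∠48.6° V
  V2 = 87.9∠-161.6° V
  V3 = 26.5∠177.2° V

Step 1 — Convert each phasor to rectangular form:
  V1 = 24.2·(cos(48.6°) + j·sin(48.6°)) = 16 + j18.15 V
  V2 = 87.9·(cos(-161.6°) + j·sin(-161.6°)) = -83.41 - j27.75 V
  V3 = 26.5·(cos(177.2°) + j·sin(177.2°)) = -26.47 + j1.295 V
Step 2 — Sum components: V_total = -93.87 - j8.298 V.
Step 3 — Convert to polar: |V_total| = 94.24 V, ∠V_total = -174.9°.

V_total = 94.24∠-174.9° V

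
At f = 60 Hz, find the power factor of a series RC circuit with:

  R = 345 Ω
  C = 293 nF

Step 1 — Angular frequency: ω = 2π·f = 2π·60 = 377 rad/s.
Step 2 — Component impedances:
  R: Z = R = 345 Ω
  C: Z = 1/(jωC) = -j/(ω·C) = 0 - j9053 Ω
Step 3 — Series combination: Z_total = R + C = 345 - j9053 Ω = 9060∠-87.8° Ω.
Step 4 — Power factor: PF = cos(φ) = Re(Z)/|Z| = 345/9060 = 0.03808.
Step 5 — Type: Im(Z) = -9053 ⇒ leading (phase φ = -87.8°).

PF = 0.03808 (leading, φ = -87.8°)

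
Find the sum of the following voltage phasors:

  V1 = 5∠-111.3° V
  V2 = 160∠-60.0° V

Step 1 — Convert each phasor to rectangular form:
  V1 = 5·(cos(-111.3°) + j·sin(-111.3°)) = -1.816 - j4.658 V
  V2 = 160·(cos(-60.0°) + j·sin(-60.0°)) = 80 - j138.6 V
Step 2 — Sum components: V_total = 78.18 - j143.2 V.
Step 3 — Convert to polar: |V_total| = 163.2 V, ∠V_total = -61.4°.

V_total = 163.2∠-61.4° V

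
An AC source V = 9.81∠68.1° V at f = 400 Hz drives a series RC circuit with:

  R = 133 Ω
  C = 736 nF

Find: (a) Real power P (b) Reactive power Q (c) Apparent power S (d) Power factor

Step 1 — Angular frequency: ω = 2π·f = 2π·400 = 2513 rad/s.
Step 2 — Component impedances:
  R: Z = R = 133 Ω
  C: Z = 1/(jωC) = -j/(ω·C) = 0 - j540.6 Ω
Step 3 — Series combination: Z_total = R + C = 133 - j540.6 Ω = 556.7∠-76.2° Ω.
Step 4 — Source phasor: V = 9.81∠68.1° V = 3.659 + j9.102 V.
Step 5 — Current: I = V / Z = -0.01431 + j0.01029 A = 0.01762∠144.3° A.
Step 6 — Complex power: S = V·I* = 0.0413 - j0.1679 VA.
Step 7 — Real power: P = Re(S) = 0.0413 W.
Step 8 — Reactive power: Q = Im(S) = -0.1679 VAR.
Step 9 — Apparent power: |S| = 0.1729 VA.
Step 10 — Power factor: PF = P/|S| = 0.2389 (leading).

(a) P = 0.0413 W  (b) Q = -0.1679 VAR  (c) S = 0.1729 VA  (d) PF = 0.2389 (leading)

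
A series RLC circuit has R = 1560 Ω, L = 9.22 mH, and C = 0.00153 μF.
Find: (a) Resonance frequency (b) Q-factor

Step 1 — Resonance condition Im(Z)=0 gives ω₀ = 1/√(LC).
Step 2 — ω₀ = 1/√(0.00922·1.53e-09) = 2.662e+05 rad/s.
Step 3 — f₀ = ω₀/(2π) = 4.237e+04 Hz.
Step 4 — Series Q: Q = ω₀L/R = 2.662e+05·0.00922/1560 = 1.574.

(a) f₀ = 4.237e+04 Hz  (b) Q = 1.574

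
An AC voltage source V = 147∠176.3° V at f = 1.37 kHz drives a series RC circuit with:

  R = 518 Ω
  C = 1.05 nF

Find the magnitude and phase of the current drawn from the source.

Step 1 — Angular frequency: ω = 2π·f = 2π·1370 = 8608 rad/s.
Step 2 — Component impedances:
  R: Z = R = 518 Ω
  C: Z = 1/(jωC) = -j/(ω·C) = 0 - j1.106e+05 Ω
Step 3 — Series combination: Z_total = R + C = 518 - j1.106e+05 Ω = 1.106e+05∠-89.7° Ω.
Step 4 — Source phasor: V = 147∠176.3° V = -146.7 + j9.486 V.
Step 5 — Ohm's law: I = V / Z_total = (-146.7 + j9.486) / (518 - j1.106e+05) = -9.195e-05 - j0.001325 A.
Step 6 — Convert to polar: |I| = 0.001329 A, ∠I = -94.0°.

I = 0.001329∠-94.0° A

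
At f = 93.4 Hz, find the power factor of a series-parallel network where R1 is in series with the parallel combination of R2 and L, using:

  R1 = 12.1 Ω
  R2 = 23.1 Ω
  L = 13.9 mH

Step 1 — Angular frequency: ω = 2π·f = 2π·93.4 = 586.8 rad/s.
Step 2 — Component impedances:
  R1: Z = R = 12.1 Ω
  R2: Z = R = 23.1 Ω
  L: Z = jωL = j·586.8·0.0139 = 0 + j8.157 Ω
Step 3 — Parallel branch: R2 || L = 1/(1/R2 + 1/L) = 2.561 + j7.253 Ω.
Step 4 — Series with R1: Z_total = R1 + (R2 || L) = 14.66 + j7.253 Ω = 16.36∠26.3° Ω.
Step 5 — Power factor: PF = cos(φ) = Re(Z)/|Z| = 14.661/16.357 = 0.8963.
Step 6 — Type: Im(Z) = 7.253 ⇒ lagging (phase φ = 26.3°).

PF = 0.8963 (lagging, φ = 26.3°)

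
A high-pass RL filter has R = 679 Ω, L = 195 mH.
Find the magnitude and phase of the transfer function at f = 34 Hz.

Step 1 — Angular frequency: ω = 2π·34 = 213.6 rad/s.
Step 2 — Transfer function: H(jω) = jωL/(R + jωL).
Step 3 — Numerator jωL = j·41.66; denominator R + jωL = 679 + j41.66.
Step 4 — H = 0.00375 + j0.06112.
Step 5 — Magnitude: |H| = 0.06124 (-24.3 dB); phase: φ = 86.5°.

|H| = 0.06124 (-24.3 dB), φ = 86.5°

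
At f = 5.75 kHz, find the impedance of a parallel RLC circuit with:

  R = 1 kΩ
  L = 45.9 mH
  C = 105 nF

Step 1 — Angular frequency: ω = 2π·f = 2π·5750 = 3.613e+04 rad/s.
Step 2 — Component impedances:
  R: Z = R = 1000 Ω
  L: Z = jωL = j·3.613e+04·0.0459 = 0 + j1658 Ω
  C: Z = 1/(jωC) = -j/(ω·C) = 0 - j263.6 Ω
Step 3 — Parallel combination: 1/Z_total = 1/R + 1/L + 1/C; Z_total = 89.45 - j285.4 Ω = 299.1∠-72.6° Ω.

Z = 89.45 - j285.4 Ω = 299.1∠-72.6° Ω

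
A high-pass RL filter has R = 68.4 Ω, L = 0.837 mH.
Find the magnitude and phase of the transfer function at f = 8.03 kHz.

Step 1 — Angular frequency: ω = 2π·8030 = 5.045e+04 rad/s.
Step 2 — Transfer function: H(jω) = jωL/(R + jωL).
Step 3 — Numerator jωL = j·42.23; denominator R + jωL = 68.4 + j42.23.
Step 4 — H = 0.276 + j0.447.
Step 5 — Magnitude: |H| = 0.5253 (-5.6 dB); phase: φ = 58.3°.

|H| = 0.5253 (-5.6 dB), φ = 58.3°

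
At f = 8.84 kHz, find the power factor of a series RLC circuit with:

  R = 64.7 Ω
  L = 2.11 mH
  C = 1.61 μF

Step 1 — Angular frequency: ω = 2π·f = 2π·8840 = 5.554e+04 rad/s.
Step 2 — Component impedances:
  R: Z = R = 64.7 Ω
  L: Z = jωL = j·5.554e+04·0.00211 = 0 + j117.2 Ω
  C: Z = 1/(jωC) = -j/(ω·C) = 0 - j11.18 Ω
Step 3 — Series combination: Z_total = R + L + C = 64.7 + j106 Ω = 124.2∠58.6° Ω.
Step 4 — Power factor: PF = cos(φ) = Re(Z)/|Z| = 64.7/124.2 = 0.5209.
Step 5 — Type: Im(Z) = 106 ⇒ lagging (phase φ = 58.6°).

PF = 0.5209 (lagging, φ = 58.6°)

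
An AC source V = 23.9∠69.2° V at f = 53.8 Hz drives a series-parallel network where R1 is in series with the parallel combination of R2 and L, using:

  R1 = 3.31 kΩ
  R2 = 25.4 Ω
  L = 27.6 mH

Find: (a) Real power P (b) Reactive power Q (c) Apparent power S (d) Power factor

Step 1 — Angular frequency: ω = 2π·f = 2π·53.8 = 338 rad/s.
Step 2 — Component impedances:
  R1: Z = R = 3310 Ω
  R2: Z = R = 25.4 Ω
  L: Z = jωL = j·338·0.0276 = 0 + j9.33 Ω
Step 3 — Parallel branch: R2 || L = 1/(1/R2 + 1/L) = 3.02 + j8.221 Ω.
Step 4 — Series with R1: Z_total = R1 + (R2 || L) = 3313 + j8.221 Ω = 3313∠0.1° Ω.
Step 5 — Source phasor: V = 23.9∠69.2° V = 8.487 + j22.34 V.
Step 6 — Current: I = V / Z = 0.002578 + j0.006737 A = 0.007214∠69.1° A.
Step 7 — Complex power: S = V·I* = 0.1724 + j0.0004278 VA.
Step 8 — Real power: P = Re(S) = 0.1724 W.
Step 9 — Reactive power: Q = Im(S) = 0.0004278 VAR.
Step 10 — Apparent power: |S| = 0.1724 VA.
Step 11 — Power factor: PF = P/|S| = 1 (lagging).

(a) P = 0.1724 W  (b) Q = 0.0004278 VAR  (c) S = 0.1724 VA  (d) PF = 1 (lagging)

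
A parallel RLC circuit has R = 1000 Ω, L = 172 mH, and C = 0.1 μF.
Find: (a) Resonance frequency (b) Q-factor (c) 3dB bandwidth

Step 1 — Resonance: ω₀ = 1/√(LC) = 1/√(0.172·1e-07) = 7625 rad/s.
Step 2 — f₀ = ω₀/(2π) = 1214 Hz.
Step 3 — Parallel Q: Q = R/(ω₀L) = 1000/(7625·0.172) = 0.7625.
Step 4 — Bandwidth: Δω = ω₀/Q = 1e+04 rad/s; BW = Δω/(2π) = 1592 Hz.

(a) f₀ = 1214 Hz  (b) Q = 0.7625  (c) BW = 1592 Hz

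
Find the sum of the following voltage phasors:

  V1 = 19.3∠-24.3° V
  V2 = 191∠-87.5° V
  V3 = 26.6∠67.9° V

Step 1 — Convert each phasor to rectangular form:
  V1 = 19.3·(cos(-24.3°) + j·sin(-24.3°)) = 17.59 - j7.942 V
  V2 = 191·(cos(-87.5°) + j·sin(-87.5°)) = 8.331 - j190.8 V
  V3 = 26.6·(cos(67.9°) + j·sin(67.9°)) = 10.01 + j24.65 V
Step 2 — Sum components: V_total = 35.93 - j174.1 V.
Step 3 — Convert to polar: |V_total| = 177.8 V, ∠V_total = -78.3°.

V_total = 177.8∠-78.3° V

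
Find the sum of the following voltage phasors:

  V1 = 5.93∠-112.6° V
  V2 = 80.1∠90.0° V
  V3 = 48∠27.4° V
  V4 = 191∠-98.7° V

Step 1 — Convert each phasor to rectangular form:
  V1 = 5.93·(cos(-112.6°) + j·sin(-112.6°)) = -2.279 - j5.475 V
  V2 = 80.1·(cos(90.0°) + j·sin(90.0°)) = 0 + j80.1 V
  V3 = 48·(cos(27.4°) + j·sin(27.4°)) = 42.62 + j22.09 V
  V4 = 191·(cos(-98.7°) + j·sin(-98.7°)) = -28.89 - j188.8 V
Step 2 — Sum components: V_total = 11.45 - j92.09 V.
Step 3 — Convert to polar: |V_total| = 92.8 V, ∠V_total = -82.9°.

V_total = 92.8∠-82.9° V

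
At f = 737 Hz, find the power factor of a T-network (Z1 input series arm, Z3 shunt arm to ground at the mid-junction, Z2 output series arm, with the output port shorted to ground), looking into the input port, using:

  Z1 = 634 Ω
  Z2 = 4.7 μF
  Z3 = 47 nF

Step 1 — Angular frequency: ω = 2π·f = 2π·737 = 4631 rad/s.
Step 2 — Component impedances:
  Z1: Z = R = 634 Ω
  Z2: Z = 1/(jωC) = -j/(ω·C) = 0 - j45.95 Ω
  Z3: Z = 1/(jωC) = -j/(ω·C) = 0 - j4595 Ω
Step 3 — With the output port shorted to ground, the output series arm Z2 runs from the junction to ground; the shunt arm Z3 also runs from the junction to ground. They appear in parallel: Z3 || Z2 = 0 - j45.49 Ω.
Step 4 — Series with input arm Z1: Z_in = Z1 + (Z3 || Z2) = 634 - j45.49 Ω = 635.6∠-4.1° Ω.
Step 5 — Power factor: PF = cos(φ) = Re(Z)/|Z| = 634/635.63 = 0.9974.
Step 6 — Type: Im(Z) = -45.49 ⇒ leading (phase φ = -4.1°).

PF = 0.9974 (leading, φ = -4.1°)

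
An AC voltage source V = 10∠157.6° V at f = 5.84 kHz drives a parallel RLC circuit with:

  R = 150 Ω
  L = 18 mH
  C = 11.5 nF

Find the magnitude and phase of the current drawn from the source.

Step 1 — Angular frequency: ω = 2π·f = 2π·5840 = 3.669e+04 rad/s.
Step 2 — Component impedances:
  R: Z = R = 150 Ω
  L: Z = jωL = j·3.669e+04·0.018 = 0 + j660.5 Ω
  C: Z = 1/(jωC) = -j/(ω·C) = 0 - j2370 Ω
Step 3 — Parallel combination: 1/Z_total = 1/R + 1/L + 1/C; Z_total = 146.1 + j23.93 Ω = 148∠9.3° Ω.
Step 4 — Source phasor: V = 10∠157.6° V = -9.245 + j3.811 V.
Step 5 — Ohm's law: I = V / Z_total = (-9.245 + j3.811) / (146.1 + j23.93) = -0.05747 + j0.0355 A.
Step 6 — Convert to polar: |I| = 0.06756 A, ∠I = 148.3°.

I = 0.06756∠148.3° A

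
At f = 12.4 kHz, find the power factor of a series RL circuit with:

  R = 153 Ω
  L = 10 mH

Step 1 — Angular frequency: ω = 2π·f = 2π·1.24e+04 = 7.791e+04 rad/s.
Step 2 — Component impedances:
  R: Z = R = 153 Ω
  L: Z = jωL = j·7.791e+04·0.01 = 0 + j779.1 Ω
Step 3 — Series combination: Z_total = R + L = 153 + j779.1 Ω = 794∠78.9° Ω.
Step 4 — Power factor: PF = cos(φ) = Re(Z)/|Z| = 153/794 = 0.1927.
Step 5 — Type: Im(Z) = 779.1 ⇒ lagging (phase φ = 78.9°).

PF = 0.1927 (lagging, φ = 78.9°)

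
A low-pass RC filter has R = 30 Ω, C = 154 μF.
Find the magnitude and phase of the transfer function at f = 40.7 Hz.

Step 1 — Angular frequency: ω = 2π·40.7 = 255.7 rad/s.
Step 2 — Transfer function: H(jω) = 1/(1 + jωRC).
Step 3 — Denominator: 1 + jωRC = 1 + j·255.7·30·0.000154 = 1 + j1.181.
Step 4 — H = 0.4174 - j0.4931.
Step 5 — Magnitude: |H| = 0.6461 (-3.8 dB); phase: φ = -49.8°.

|H| = 0.6461 (-3.8 dB), φ = -49.8°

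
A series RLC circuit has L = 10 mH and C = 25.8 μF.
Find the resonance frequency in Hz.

Step 1 — Resonance condition Im(Z)=0 gives ω₀ = 1/√(LC).
Step 2 — ω₀ = 1/√(0.01·2.58e-05) = 1969 rad/s.
Step 3 — f₀ = ω₀/(2π) = 313.3 Hz.

f₀ = 313.3 Hz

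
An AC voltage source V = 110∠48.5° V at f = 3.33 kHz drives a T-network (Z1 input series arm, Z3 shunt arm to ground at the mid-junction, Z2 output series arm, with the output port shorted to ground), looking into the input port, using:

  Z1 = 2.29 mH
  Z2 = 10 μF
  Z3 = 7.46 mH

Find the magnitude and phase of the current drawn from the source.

Step 1 — Angular frequency: ω = 2π·f = 2π·3330 = 2.092e+04 rad/s.
Step 2 — Component impedances:
  Z1: Z = jωL = j·2.092e+04·0.00229 = 0 + j47.91 Ω
  Z2: Z = 1/(jωC) = -j/(ω·C) = 0 - j4.779 Ω
  Z3: Z = jωL = j·2.092e+04·0.00746 = 0 + j156.1 Ω
Step 3 — With the output port shorted to ground, the output series arm Z2 runs from the junction to ground; the shunt arm Z3 also runs from the junction to ground. They appear in parallel: Z3 || Z2 = 0 - j4.93 Ω.
Step 4 — Series with input arm Z1: Z_in = Z1 + (Z3 || Z2) = 0 + j42.98 Ω = 42.98∠90.0° Ω.
Step 5 — Source phasor: V = 110∠48.5° V = 72.89 + j82.39 V.
Step 6 — Ohm's law: I = V / Z_total = (72.89 + j82.39) / (0 + j42.98) = 1.917 - j1.696 A.
Step 7 — Convert to polar: |I| = 2.559 A, ∠I = -41.5°.

I = 2.559∠-41.5° A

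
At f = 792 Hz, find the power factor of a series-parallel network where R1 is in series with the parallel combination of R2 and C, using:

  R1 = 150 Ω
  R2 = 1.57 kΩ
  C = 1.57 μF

Step 1 — Angular frequency: ω = 2π·f = 2π·792 = 4976 rad/s.
Step 2 — Component impedances:
  R1: Z = R = 150 Ω
  R2: Z = R = 1570 Ω
  C: Z = 1/(jωC) = -j/(ω·C) = 0 - j128 Ω
Step 3 — Parallel branch: R2 || C = 1/(1/R2 + 1/C) = 10.37 - j127.2 Ω.
Step 4 — Series with R1: Z_total = R1 + (R2 || C) = 160.4 - j127.2 Ω = 204.7∠-38.4° Ω.
Step 5 — Power factor: PF = cos(φ) = Re(Z)/|Z| = 160.4/204.7 = 0.7836.
Step 6 — Type: Im(Z) = -127.2 ⇒ leading (phase φ = -38.4°).

PF = 0.7836 (leading, φ = -38.4°)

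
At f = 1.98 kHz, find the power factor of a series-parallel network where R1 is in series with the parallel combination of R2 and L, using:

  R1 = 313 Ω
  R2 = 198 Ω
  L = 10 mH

Step 1 — Angular frequency: ω = 2π·f = 2π·1980 = 1.244e+04 rad/s.
Step 2 — Component impedances:
  R1: Z = R = 313 Ω
  R2: Z = R = 198 Ω
  L: Z = jωL = j·1.244e+04·0.01 = 0 + j124.4 Ω
Step 3 — Parallel branch: R2 || L = 1/(1/R2 + 1/L) = 56.04 + j89.19 Ω.
Step 4 — Series with R1: Z_total = R1 + (R2 || L) = 369 + j89.19 Ω = 379.7∠13.6° Ω.
Step 5 — Power factor: PF = cos(φ) = Re(Z)/|Z| = 369.04/379.67 = 0.972.
Step 6 — Type: Im(Z) = 89.19 ⇒ lagging (phase φ = 13.6°).

PF = 0.972 (lagging, φ = 13.6°)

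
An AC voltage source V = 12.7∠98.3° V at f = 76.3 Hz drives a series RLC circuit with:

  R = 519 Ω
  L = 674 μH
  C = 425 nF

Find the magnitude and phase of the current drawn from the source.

Step 1 — Angular frequency: ω = 2π·f = 2π·76.3 = 479.4 rad/s.
Step 2 — Component impedances:
  R: Z = R = 519 Ω
  L: Z = jωL = j·479.4·0.000674 = 0 + j0.3231 Ω
  C: Z = 1/(jωC) = -j/(ω·C) = 0 - j4908 Ω
Step 3 — Series combination: Z_total = R + L + C = 519 - j4908 Ω = 4935∠-84.0° Ω.
Step 4 — Source phasor: V = 12.7∠98.3° V = -1.833 + j12.57 V.
Step 5 — Ohm's law: I = V / Z_total = (-1.833 + j12.57) / (519 - j4908) = -0.002571 - j0.0001016 A.
Step 6 — Convert to polar: |I| = 0.002573 A, ∠I = -177.7°.

I = 0.002573∠-177.7° A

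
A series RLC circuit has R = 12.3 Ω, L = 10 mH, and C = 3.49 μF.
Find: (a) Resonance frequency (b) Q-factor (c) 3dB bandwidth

Step 1 — Resonance condition Im(Z)=0 gives ω₀ = 1/√(LC).
Step 2 — ω₀ = 1/√(0.01·3.49e-06) = 5353 rad/s.
Step 3 — f₀ = ω₀/(2π) = 851.9 Hz.
Step 4 — Series Q: Q = ω₀L/R = 5353·0.01/12.3 = 4.352.
Step 5 — 3dB bandwidth: Δω = ω₀/Q = 1230 rad/s; BW = Δω/(2π) = 195.8 Hz.

(a) f₀ = 851.9 Hz  (b) Q = 4.352  (c) BW = 195.8 Hz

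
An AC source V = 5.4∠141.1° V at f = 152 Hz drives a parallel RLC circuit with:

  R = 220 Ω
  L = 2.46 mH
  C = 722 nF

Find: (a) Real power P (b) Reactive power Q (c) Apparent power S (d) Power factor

Step 1 — Angular frequency: ω = 2π·f = 2π·152 = 955 rad/s.
Step 2 — Component impedances:
  R: Z = R = 220 Ω
  L: Z = jωL = j·955·0.00246 = 0 + j2.349 Ω
  C: Z = 1/(jωC) = -j/(ω·C) = 0 - j1450 Ω
Step 3 — Parallel combination: 1/Z_total = 1/R + 1/L + 1/C; Z_total = 0.02517 + j2.353 Ω = 2.353∠89.4° Ω.
Step 4 — Source phasor: V = 5.4∠141.1° V = -4.203 + j3.391 V.
Step 5 — Current: I = V / Z = 1.422 + j1.801 A = 2.295∠51.7° A.
Step 6 — Complex power: S = V·I* = 0.1325 + j12.39 VA.
Step 7 — Real power: P = Re(S) = 0.1325 W.
Step 8 — Reactive power: Q = Im(S) = 12.39 VAR.
Step 9 — Apparent power: |S| = 12.39 VA.
Step 10 — Power factor: PF = P/|S| = 0.0107 (lagging).

(a) P = 0.1325 W  (b) Q = 12.39 VAR  (c) S = 12.39 VA  (d) PF = 0.0107 (lagging)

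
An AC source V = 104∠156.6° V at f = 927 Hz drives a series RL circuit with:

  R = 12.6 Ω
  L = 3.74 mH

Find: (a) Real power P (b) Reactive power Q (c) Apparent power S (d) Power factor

Step 1 — Angular frequency: ω = 2π·f = 2π·927 = 5825 rad/s.
Step 2 — Component impedances:
  R: Z = R = 12.6 Ω
  L: Z = jωL = j·5825·0.00374 = 0 + j21.78 Ω
Step 3 — Series combination: Z_total = R + L = 12.6 + j21.78 Ω = 25.17∠60.0° Ω.
Step 4 — Source phasor: V = 104∠156.6° V = -95.45 + j41.3 V.
Step 5 — Current: I = V / Z = -0.4783 + j4.105 A = 4.133∠96.6° A.
Step 6 — Complex power: S = V·I* = 215.2 + j372 VA.
Step 7 — Real power: P = Re(S) = 215.2 W.
Step 8 — Reactive power: Q = Im(S) = 372 VAR.
Step 9 — Apparent power: |S| = 429.8 VA.
Step 10 — Power factor: PF = P/|S| = 0.5007 (lagging).

(a) P = 215.2 W  (b) Q = 372 VAR  (c) S = 429.8 VA  (d) PF = 0.5007 (lagging)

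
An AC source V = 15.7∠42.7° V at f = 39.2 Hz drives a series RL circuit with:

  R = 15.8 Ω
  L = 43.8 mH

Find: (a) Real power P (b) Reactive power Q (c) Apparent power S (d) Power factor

Step 1 — Angular frequency: ω = 2π·f = 2π·39.2 = 246.3 rad/s.
Step 2 — Component impedances:
  R: Z = R = 15.8 Ω
  L: Z = jωL = j·246.3·0.0438 = 0 + j10.79 Ω
Step 3 — Series combination: Z_total = R + L = 15.8 + j10.79 Ω = 19.13∠34.3° Ω.
Step 4 — Source phasor: V = 15.7∠42.7° V = 11.54 + j10.65 V.
Step 5 — Current: I = V / Z = 0.8119 + j0.1195 A = 0.8206∠8.4° A.
Step 6 — Complex power: S = V·I* = 10.64 + j7.265 VA.
Step 7 — Real power: P = Re(S) = 10.64 W.
Step 8 — Reactive power: Q = Im(S) = 7.265 VAR.
Step 9 — Apparent power: |S| = 12.88 VA.
Step 10 — Power factor: PF = P/|S| = 0.8259 (lagging).

(a) P = 10.64 W  (b) Q = 7.265 VAR  (c) S = 12.88 VA  (d) PF = 0.8259 (lagging)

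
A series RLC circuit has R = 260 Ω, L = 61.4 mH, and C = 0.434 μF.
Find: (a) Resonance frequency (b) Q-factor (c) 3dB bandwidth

Step 1 — Resonance condition Im(Z)=0 gives ω₀ = 1/√(LC).
Step 2 — ω₀ = 1/√(0.0614·4.34e-07) = 6126 rad/s.
Step 3 — f₀ = ω₀/(2π) = 975 Hz.
Step 4 — Series Q: Q = ω₀L/R = 6126·0.0614/260 = 1.447.
Step 5 — 3dB bandwidth: Δω = ω₀/Q = 4235 rad/s; BW = Δω/(2π) = 673.9 Hz.

(a) f₀ = 975 Hz  (b) Q = 1.447  (c) BW = 673.9 Hz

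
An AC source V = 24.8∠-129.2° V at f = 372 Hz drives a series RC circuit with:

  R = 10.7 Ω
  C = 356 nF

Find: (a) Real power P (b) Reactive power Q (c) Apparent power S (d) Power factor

Step 1 — Angular frequency: ω = 2π·f = 2π·372 = 2337 rad/s.
Step 2 — Component impedances:
  R: Z = R = 10.7 Ω
  C: Z = 1/(jωC) = -j/(ω·C) = 0 - j1202 Ω
Step 3 — Series combination: Z_total = R + C = 10.7 - j1202 Ω = 1202∠-89.5° Ω.
Step 4 — Source phasor: V = 24.8∠-129.2° V = -15.67 - j19.22 V.
Step 5 — Current: I = V / Z = 0.01587 - j0.01318 A = 0.02064∠-39.7° A.
Step 6 — Complex power: S = V·I* = 0.004556 - j0.5117 VA.
Step 7 — Real power: P = Re(S) = 0.004556 W.
Step 8 — Reactive power: Q = Im(S) = -0.5117 VAR.
Step 9 — Apparent power: |S| = 0.5118 VA.
Step 10 — Power factor: PF = P/|S| = 0.008903 (leading).

(a) P = 0.004556 W  (b) Q = -0.5117 VAR  (c) S = 0.5118 VA  (d) PF = 0.008903 (leading)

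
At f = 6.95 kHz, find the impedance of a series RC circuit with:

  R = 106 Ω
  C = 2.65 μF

Step 1 — Angular frequency: ω = 2π·f = 2π·6950 = 4.367e+04 rad/s.
Step 2 — Component impedances:
  R: Z = R = 106 Ω
  C: Z = 1/(jωC) = -j/(ω·C) = 0 - j8.642 Ω
Step 3 — Series combination: Z_total = R + C = 106 - j8.642 Ω = 106.4∠-4.7° Ω.

Z = 106 - j8.642 Ω = 106.4∠-4.7° Ω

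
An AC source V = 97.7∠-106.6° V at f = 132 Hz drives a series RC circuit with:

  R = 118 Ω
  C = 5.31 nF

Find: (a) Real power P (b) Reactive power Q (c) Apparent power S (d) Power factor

Step 1 — Angular frequency: ω = 2π·f = 2π·132 = 829.4 rad/s.
Step 2 — Component impedances:
  R: Z = R = 118 Ω
  C: Z = 1/(jωC) = -j/(ω·C) = 0 - j2.271e+05 Ω
Step 3 — Series combination: Z_total = R + C = 118 - j2.271e+05 Ω = 2.271e+05∠-90.0° Ω.
Step 4 — Source phasor: V = 97.7∠-106.6° V = -27.91 - j93.63 V.
Step 5 — Current: I = V / Z = 0.0004123 - j0.0001231 A = 0.0004303∠-16.6° A.
Step 6 — Complex power: S = V·I* = 2.185e-05 - j0.04204 VA.
Step 7 — Real power: P = Re(S) = 2.185e-05 W.
Step 8 — Reactive power: Q = Im(S) = -0.04204 VAR.
Step 9 — Apparent power: |S| = 0.04204 VA.
Step 10 — Power factor: PF = P/|S| = 0.0005197 (leading).

(a) P = 2.185e-05 W  (b) Q = -0.04204 VAR  (c) S = 0.04204 VA  (d) PF = 0.0005197 (leading)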